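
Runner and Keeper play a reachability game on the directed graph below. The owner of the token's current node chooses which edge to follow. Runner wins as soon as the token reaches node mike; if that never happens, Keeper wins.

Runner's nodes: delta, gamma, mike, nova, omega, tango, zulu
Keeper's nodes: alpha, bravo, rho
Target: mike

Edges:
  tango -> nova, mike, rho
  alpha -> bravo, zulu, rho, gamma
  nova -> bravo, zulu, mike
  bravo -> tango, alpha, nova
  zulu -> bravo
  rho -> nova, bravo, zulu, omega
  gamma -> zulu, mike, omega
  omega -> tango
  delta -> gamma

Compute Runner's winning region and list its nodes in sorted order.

delta, gamma, mike, nova, omega, tango

A0 = {mike}
A1: add {gamma, nova, tango} — tango (Runner) has tango→mike; nova (Runner) has nova→mike; gamma (Runner) has gamma→mike.
A2: add {delta, omega} — omega (Runner) has omega→tango; delta (Runner) has delta→gamma.
A3 = A2; e.g. alpha (Keeper) can still go to bravo. Fixed point.
Runner's winning region = {delta, gamma, mike, nova, omega, tango}.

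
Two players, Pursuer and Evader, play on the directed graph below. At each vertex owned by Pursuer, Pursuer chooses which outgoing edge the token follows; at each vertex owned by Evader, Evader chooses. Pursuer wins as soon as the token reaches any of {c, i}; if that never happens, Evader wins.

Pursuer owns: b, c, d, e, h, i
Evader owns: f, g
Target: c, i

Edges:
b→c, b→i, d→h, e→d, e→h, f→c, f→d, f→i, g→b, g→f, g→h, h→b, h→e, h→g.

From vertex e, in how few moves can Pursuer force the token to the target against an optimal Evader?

3

A0 = {c, i}
A1: add {b} — b (Pursuer) has b→c.
A2: add {h} — h (Pursuer) has h→b.
A3: add {d, e} — d (Pursuer) has d→h; e (Pursuer) has e→h.
e enters the attractor at level 3, so Pursuer can force the target in 3 moves from there.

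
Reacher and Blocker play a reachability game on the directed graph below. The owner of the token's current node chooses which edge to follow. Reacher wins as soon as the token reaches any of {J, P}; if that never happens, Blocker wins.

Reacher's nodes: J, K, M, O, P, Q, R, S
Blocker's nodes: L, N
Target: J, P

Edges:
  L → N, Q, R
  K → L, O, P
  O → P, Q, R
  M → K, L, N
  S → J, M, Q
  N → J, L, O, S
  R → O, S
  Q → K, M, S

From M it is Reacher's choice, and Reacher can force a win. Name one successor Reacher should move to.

A0 = {J, P}
A1: add {K, O, S} — K (Reacher) has K→P; O (Reacher) has O→P; S (Reacher) has S→J.
A2: add {M, Q, R} — M (Reacher) has M→K; Q (Reacher) has Q→K; R (Reacher) has R→O.
A3 = A2; e.g. L (Blocker) can still go to N. Fixed point.
From M, successor K is in the attractor (rank 1); the other successors L, N are not.

K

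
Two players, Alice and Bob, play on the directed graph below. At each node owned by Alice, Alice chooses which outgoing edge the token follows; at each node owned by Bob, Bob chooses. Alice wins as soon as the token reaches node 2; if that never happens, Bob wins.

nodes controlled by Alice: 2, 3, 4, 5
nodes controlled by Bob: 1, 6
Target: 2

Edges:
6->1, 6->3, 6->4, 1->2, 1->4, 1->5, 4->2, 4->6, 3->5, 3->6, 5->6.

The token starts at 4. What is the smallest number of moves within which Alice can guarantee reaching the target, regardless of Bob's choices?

A0 = {2}
A1: add {4} — 4 (Alice) has 4→2.
A2 = A1; e.g. 1 (Bob) can still go to 5. Fixed point.
4 enters the attractor at level 1, so Alice can force the target in 1 move from there.

1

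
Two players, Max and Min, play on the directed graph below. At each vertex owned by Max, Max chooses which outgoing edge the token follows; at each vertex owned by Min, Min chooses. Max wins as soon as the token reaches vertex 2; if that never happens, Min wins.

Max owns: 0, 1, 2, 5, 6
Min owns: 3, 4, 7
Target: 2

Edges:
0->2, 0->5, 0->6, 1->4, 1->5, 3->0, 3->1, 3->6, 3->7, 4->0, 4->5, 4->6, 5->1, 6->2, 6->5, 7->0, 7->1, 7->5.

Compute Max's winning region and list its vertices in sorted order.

A0 = {2}
A1: add {0, 6} — 0 (Max) has 0→2; 6 (Max) has 6→2.
A2 = A1; e.g. 1 (Max) has no edge into A1. Fixed point.
Max's winning region = {0, 2, 6}.

0, 2, 6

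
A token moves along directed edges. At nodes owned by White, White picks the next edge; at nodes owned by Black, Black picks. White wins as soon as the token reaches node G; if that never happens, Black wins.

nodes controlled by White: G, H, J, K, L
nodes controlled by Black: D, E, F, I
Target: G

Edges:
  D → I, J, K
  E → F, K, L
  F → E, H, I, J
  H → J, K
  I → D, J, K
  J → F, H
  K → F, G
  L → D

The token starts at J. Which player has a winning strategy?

A0 = {G}
A1: add {K} — K (White) has K→G.
A2: add {H} — H (White) has H→K.
A3: add {J} — J (White) has J→H.
A4 = A3; e.g. D (Black) can still go to I. Fixed point.
J ∈ A3, so White can force the target.

White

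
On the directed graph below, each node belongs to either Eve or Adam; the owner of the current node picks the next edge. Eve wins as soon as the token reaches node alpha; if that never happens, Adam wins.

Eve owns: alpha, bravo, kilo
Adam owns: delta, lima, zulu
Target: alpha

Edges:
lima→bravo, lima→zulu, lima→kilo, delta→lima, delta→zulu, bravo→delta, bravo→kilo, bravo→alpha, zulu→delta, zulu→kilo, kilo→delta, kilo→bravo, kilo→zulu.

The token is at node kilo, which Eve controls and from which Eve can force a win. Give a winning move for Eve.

bravo

A0 = {alpha}
A1: add {bravo} — bravo (Eve) has bravo→alpha.
A2: add {kilo} — kilo (Eve) has kilo→bravo.
A3 = A2; e.g. lima (Adam) can still go to zulu. Fixed point.
From kilo, successor bravo is in the attractor (rank 1); the other successors delta, zulu are not.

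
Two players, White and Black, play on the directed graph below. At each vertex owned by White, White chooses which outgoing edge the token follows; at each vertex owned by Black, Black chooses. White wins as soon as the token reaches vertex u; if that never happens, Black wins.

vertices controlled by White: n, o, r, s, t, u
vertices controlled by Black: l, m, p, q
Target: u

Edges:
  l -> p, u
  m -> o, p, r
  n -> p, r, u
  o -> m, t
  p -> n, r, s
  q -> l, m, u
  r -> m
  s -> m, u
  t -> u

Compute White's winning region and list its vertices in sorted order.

A0 = {u}
A1: add {n, s, t} — n (White) has n→u; s (White) has s→u; t (White) has t→u.
A2: add {o} — o (White) has o→t.
A3 = A2; e.g. l (Black) can still go to p. Fixed point.
White's winning region = {n, o, s, t, u}.

n, o, s, t, u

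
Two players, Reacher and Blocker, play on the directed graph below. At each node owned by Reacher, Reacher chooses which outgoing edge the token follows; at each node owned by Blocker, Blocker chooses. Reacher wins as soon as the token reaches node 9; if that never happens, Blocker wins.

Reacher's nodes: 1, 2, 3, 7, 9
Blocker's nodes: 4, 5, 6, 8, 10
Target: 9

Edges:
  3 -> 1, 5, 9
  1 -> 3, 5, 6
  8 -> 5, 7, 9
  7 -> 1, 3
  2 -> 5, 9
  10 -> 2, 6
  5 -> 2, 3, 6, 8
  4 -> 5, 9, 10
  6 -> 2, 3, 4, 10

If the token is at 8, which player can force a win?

A0 = {9}
A1: add {2, 3} — 2 (Reacher) has 2→9; 3 (Reacher) has 3→9.
A2: add {1, 7} — 1 (Reacher) has 1→3; 7 (Reacher) has 7→3.
A3 = A2; e.g. 4 (Blocker) can still go to 5. Fixed point.
8 never enters the attractor, so Blocker can avoid the target forever.

Blocker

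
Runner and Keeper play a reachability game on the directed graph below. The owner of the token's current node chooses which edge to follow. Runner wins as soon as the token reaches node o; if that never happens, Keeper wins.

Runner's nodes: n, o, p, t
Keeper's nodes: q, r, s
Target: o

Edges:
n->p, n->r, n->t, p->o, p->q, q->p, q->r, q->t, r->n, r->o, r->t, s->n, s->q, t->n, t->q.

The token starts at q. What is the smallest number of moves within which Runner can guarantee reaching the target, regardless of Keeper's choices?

5

A0 = {o}
A1: add {p} — p (Runner) has p→o.
A2: add {n} — n (Runner) has n→p.
A3: add {t} — t (Runner) has t→n.
A4: add {r} — r (Keeper): all of {n, o, t} already in.
A5: add {q} — q (Keeper): all of {p, r, t} already in.
q enters the attractor at level 5, so Runner can force the target in 5 moves from there.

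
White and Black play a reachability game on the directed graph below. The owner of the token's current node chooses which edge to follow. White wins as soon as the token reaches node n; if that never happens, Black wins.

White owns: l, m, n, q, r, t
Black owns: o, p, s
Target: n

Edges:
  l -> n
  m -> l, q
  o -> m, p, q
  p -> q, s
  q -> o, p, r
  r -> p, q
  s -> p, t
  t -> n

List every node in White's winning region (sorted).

l, m, n, t

A0 = {n}
A1: add {l, t} — l (White) has l→n; t (White) has t→n.
A2: add {m} — m (White) has m→l.
A3 = A2; e.g. o (Black) can still go to p. Fixed point.
White's winning region = {l, m, n, t}.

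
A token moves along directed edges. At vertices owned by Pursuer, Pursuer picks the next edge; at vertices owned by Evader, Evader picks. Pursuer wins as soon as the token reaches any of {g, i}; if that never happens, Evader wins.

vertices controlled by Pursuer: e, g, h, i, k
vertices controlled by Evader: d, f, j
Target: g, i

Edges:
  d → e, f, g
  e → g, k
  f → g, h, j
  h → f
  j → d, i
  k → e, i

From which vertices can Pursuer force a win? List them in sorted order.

e, g, i, k

A0 = {g, i}
A1: add {e, k} — e (Pursuer) has e→g; k (Pursuer) has k→i.
A2 = A1; e.g. d (Evader) can still go to f. Fixed point.
Pursuer's winning region = {e, g, i, k}.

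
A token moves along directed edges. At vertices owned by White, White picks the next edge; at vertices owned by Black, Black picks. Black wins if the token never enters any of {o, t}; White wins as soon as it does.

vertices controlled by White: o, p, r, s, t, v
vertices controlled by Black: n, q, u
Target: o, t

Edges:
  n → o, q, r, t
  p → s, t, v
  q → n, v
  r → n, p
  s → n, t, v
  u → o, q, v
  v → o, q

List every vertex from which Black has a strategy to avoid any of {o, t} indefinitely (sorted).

A0 = {o, t}
A1: add {p, s, v} — p (White) has p→t; s (White) has s→t; v (White) has v→o.
A2: add {r} — r (White) has r→p.
A3 = A2; e.g. n (Black) can still go to q. Fixed point.
White's attractor = {o, p, r, s, t, v}; Black avoids the target exactly from the complement.

n, q, u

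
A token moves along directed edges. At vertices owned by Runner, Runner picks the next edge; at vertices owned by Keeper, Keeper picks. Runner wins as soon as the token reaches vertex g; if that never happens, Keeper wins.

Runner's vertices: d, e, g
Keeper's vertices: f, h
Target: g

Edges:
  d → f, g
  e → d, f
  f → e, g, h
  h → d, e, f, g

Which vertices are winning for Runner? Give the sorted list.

A0 = {g}
A1: add {d} — d (Runner) has d→g.
A2: add {e} — e (Runner) has e→d.
A3 = A2; e.g. f (Keeper) can still go to h. Fixed point.
Runner's winning region = {d, e, g}.

d, e, g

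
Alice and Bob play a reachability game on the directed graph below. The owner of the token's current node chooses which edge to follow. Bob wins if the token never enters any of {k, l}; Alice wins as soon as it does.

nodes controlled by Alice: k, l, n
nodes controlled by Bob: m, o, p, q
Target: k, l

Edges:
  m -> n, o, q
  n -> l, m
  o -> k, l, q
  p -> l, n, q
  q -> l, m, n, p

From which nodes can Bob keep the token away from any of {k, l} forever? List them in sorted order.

A0 = {k, l}
A1: add {n} — n (Alice) has n→l.
A2 = A1; e.g. m (Bob) can still go to o. Fixed point.
Alice's attractor = {k, l, n}; Bob avoids the target exactly from the complement.

m, o, p, q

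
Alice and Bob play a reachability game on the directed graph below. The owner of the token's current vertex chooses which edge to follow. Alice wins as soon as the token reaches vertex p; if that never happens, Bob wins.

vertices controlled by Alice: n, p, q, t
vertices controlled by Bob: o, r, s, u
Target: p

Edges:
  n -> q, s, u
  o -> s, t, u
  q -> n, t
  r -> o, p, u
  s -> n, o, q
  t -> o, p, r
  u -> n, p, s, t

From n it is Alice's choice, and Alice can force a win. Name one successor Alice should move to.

q

A0 = {p}
A1: add {t} — t (Alice) has t→p.
A2: add {q} — q (Alice) has q→t.
A3: add {n} — n (Alice) has n→q.
A4 = A3; e.g. o (Bob) can still go to s. Fixed point.
From n, successor q is in the attractor (rank 2); the other successors s, u are not.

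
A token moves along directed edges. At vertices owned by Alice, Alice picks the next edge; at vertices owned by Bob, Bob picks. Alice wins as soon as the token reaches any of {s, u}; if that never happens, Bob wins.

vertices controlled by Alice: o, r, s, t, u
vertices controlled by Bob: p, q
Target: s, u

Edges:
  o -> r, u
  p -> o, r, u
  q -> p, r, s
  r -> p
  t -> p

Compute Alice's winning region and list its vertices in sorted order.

A0 = {s, u}
A1: add {o} — o (Alice) has o→u.
A2 = A1; e.g. p (Bob) can still go to r. Fixed point.
Alice's winning region = {o, s, u}.

o, s, u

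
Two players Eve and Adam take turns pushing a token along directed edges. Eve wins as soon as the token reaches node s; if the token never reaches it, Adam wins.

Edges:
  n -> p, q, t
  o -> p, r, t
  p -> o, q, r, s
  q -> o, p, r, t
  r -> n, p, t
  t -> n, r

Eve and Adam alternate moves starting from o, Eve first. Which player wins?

Adam

Track states (vertex, player-to-move).
A0 = {(s,Eve), (s,Adam)}
A1: add {(p,Eve)}.
A2 = A1; e.g. (n,Eve) stays out. (o,Eve) never enters ⇒ Adam avoids the target.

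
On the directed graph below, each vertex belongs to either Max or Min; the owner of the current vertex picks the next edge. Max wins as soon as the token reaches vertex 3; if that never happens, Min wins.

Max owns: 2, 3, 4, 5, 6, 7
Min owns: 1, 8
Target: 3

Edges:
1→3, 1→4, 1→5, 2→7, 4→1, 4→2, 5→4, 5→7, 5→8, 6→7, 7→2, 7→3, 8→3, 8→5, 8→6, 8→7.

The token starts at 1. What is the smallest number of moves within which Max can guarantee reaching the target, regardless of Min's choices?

A0 = {3}
A1: add {7} — 7 (Max) has 7→3.
A2: add {2, 5, 6} — 2 (Max) has 2→7; 5 (Max) has 5→7; 6 (Max) has 6→7.
A3: add {4, 8} — 4 (Max) has 4→2; 8 (Min): all of {3, 5, 6, 7} already in.
A4: add {1} — 1 (Min): all of {3, 4, 5} already in.
A4 = all vertices. Fixed point.
1 enters the attractor at level 4, so Max can force the target in 4 moves from there.

4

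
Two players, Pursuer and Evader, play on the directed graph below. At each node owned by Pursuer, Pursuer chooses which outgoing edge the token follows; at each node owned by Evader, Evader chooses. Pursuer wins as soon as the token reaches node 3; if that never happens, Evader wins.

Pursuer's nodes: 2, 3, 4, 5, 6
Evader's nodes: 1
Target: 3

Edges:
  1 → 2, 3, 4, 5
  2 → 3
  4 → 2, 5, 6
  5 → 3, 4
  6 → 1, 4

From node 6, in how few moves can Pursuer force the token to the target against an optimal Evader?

3

A0 = {3}
A1: add {2, 5} — 2 (Pursuer) has 2→3; 5 (Pursuer) has 5→3.
A2: add {4} — 4 (Pursuer) has 4→2.
A3: add {1, 6} — 1 (Evader): all of {2, 3, 4, 5} already in; 6 (Pursuer) has 6→4.
A3 = all vertices. Fixed point.
6 enters the attractor at level 3, so Pursuer can force the target in 3 moves from there.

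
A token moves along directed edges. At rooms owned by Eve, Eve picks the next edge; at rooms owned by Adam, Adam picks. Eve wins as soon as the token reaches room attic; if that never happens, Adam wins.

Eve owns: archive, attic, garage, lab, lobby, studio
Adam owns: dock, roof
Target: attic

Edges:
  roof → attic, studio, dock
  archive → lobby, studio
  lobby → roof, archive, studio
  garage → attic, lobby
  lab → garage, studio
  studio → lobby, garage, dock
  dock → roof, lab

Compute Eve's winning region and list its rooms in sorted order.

archive, attic, garage, lab, lobby, studio

A0 = {attic}
A1: add {garage} — garage (Eve) has garage→attic.
A2: add {lab, studio} — lab (Eve) has lab→garage; studio (Eve) has studio→garage.
A3: add {archive, lobby} — archive (Eve) has archive→studio; lobby (Eve) has lobby→studio.
A4 = A3; e.g. roof (Adam) can still go to dock. Fixed point.
Eve's winning region = {archive, attic, garage, lab, lobby, studio}.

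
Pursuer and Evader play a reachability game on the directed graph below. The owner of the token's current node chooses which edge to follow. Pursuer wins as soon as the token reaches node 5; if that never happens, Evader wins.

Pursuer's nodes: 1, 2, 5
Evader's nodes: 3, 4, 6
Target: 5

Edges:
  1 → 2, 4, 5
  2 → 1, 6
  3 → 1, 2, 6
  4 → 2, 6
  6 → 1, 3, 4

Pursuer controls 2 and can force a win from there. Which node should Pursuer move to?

1

A0 = {5}
A1: add {1} — 1 (Pursuer) has 1→5.
A2: add {2} — 2 (Pursuer) has 2→1.
A3 = A2; e.g. 3 (Evader) can still go to 6. Fixed point.
From 2, successor 1 is in the attractor (rank 1); the other successor 6 is not.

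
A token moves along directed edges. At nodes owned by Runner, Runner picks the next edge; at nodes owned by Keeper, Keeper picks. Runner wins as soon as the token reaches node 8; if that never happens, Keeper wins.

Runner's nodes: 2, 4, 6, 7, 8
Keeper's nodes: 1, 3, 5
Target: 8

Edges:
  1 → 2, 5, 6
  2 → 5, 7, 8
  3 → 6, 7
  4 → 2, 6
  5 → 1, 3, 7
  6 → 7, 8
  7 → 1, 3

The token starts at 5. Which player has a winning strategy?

Keeper

A0 = {8}
A1: add {2, 6} — 2 (Runner) has 2→8; 6 (Runner) has 6→8.
A2: add {4} — 4 (Runner) has 4→2.
A3 = A2; e.g. 1 (Keeper) can still go to 5. Fixed point.
5 never enters the attractor, so Keeper can avoid the target forever.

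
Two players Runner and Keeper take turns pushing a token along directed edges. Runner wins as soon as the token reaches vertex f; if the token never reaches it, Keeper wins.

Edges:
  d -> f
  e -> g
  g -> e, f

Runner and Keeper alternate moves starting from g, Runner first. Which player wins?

Track states (vertex, player-to-move).
A0 = {(f,Runner), (f,Keeper)}
A1: add {(d,Runner), (d,Keeper), (g,Runner)}.
(g,Runner) ∈ A1 ⇒ Runner forces the target.

Runner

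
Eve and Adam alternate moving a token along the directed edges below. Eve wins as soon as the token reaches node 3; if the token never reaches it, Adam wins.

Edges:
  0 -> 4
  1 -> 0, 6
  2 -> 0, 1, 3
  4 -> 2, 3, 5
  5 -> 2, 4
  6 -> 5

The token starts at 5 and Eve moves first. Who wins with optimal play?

Adam

Track states (vertex, player-to-move).
A0 = {(3,Eve), (3,Adam)}
A1: add {(2,Eve), (4,Eve)}.
A2: add {(0,Adam), (5,Adam)}.
A3: add {(1,Eve), (6,Eve)}.
A4 = A3; e.g. (0,Eve) stays out. (5,Eve) never enters ⇒ Adam avoids the target.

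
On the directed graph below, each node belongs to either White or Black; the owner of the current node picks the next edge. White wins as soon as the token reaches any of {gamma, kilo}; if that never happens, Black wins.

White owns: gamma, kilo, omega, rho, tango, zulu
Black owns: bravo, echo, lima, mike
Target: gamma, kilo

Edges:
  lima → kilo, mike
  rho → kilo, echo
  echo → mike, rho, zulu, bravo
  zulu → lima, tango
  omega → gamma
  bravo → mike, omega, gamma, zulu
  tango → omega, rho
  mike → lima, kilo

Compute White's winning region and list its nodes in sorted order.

A0 = {gamma, kilo}
A1: add {omega, rho} — omega (White) has omega→gamma; rho (White) has rho→kilo.
A2: add {tango} — tango (White) has tango→omega.
A3: add {zulu} — zulu (White) has zulu→tango.
A4 = A3; e.g. lima (Black) can still go to mike. Fixed point.
White's winning region = {gamma, kilo, omega, rho, tango, zulu}.

gamma, kilo, omega, rho, tango, zulu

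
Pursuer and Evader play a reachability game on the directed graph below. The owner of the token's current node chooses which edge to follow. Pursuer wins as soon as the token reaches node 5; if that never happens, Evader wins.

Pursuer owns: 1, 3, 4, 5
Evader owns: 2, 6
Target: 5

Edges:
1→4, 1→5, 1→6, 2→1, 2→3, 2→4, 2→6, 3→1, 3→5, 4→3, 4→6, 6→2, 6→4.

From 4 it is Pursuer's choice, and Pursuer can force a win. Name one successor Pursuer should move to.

3

A0 = {5}
A1: add {1, 3} — 1 (Pursuer) has 1→5; 3 (Pursuer) has 3→5.
A2: add {4} — 4 (Pursuer) has 4→3.
A3 = A2; e.g. 2 (Evader) can still go to 6. Fixed point.
From 4, successor 3 is in the attractor (rank 1); the other successor 6 is not.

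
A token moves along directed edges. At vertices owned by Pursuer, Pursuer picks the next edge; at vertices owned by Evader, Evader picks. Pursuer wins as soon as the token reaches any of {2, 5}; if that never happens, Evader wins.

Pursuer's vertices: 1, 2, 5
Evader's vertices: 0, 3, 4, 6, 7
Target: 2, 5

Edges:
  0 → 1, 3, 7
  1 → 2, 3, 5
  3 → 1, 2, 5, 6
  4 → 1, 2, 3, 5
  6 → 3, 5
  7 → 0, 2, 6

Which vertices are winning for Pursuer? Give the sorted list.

A0 = {2, 5}
A1: add {1} — 1 (Pursuer) has 1→2.
A2 = A1; e.g. 0 (Evader) can still go to 3. Fixed point.
Pursuer's winning region = {1, 2, 5}.

1, 2, 5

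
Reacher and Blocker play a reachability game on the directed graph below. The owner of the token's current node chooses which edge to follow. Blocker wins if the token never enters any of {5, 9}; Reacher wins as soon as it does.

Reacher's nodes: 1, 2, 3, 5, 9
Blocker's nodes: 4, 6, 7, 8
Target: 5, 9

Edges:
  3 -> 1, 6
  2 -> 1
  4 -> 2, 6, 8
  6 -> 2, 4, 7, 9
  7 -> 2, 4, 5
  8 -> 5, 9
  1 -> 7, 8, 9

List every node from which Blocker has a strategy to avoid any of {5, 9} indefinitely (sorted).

A0 = {5, 9}
A1: add {1, 8} — 1 (Reacher) has 1→9; 8 (Blocker): all of {5, 9} already in.
A2: add {2, 3} — 2 (Reacher) has 2→1; 3 (Reacher) has 3→1.
A3 = A2; e.g. 4 (Blocker) can still go to 6. Fixed point.
Reacher's attractor = {1, 2, 3, 5, 8, 9}; Blocker avoids the target exactly from the complement.

4, 6, 7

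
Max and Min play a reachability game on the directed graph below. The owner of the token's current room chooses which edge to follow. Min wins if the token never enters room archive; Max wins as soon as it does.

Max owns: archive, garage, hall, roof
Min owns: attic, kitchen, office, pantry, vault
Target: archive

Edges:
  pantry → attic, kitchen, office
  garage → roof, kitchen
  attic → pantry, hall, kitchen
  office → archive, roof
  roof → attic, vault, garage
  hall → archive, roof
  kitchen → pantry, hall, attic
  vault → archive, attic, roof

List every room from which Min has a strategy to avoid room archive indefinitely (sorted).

attic, garage, kitchen, office, pantry, roof, vault

A0 = {archive}
A1: add {hall} — hall (Max) has hall→archive.
A2 = A1; e.g. pantry (Min) can still go to attic. Fixed point.
Max's attractor = {archive, hall}; Min avoids the target exactly from the complement.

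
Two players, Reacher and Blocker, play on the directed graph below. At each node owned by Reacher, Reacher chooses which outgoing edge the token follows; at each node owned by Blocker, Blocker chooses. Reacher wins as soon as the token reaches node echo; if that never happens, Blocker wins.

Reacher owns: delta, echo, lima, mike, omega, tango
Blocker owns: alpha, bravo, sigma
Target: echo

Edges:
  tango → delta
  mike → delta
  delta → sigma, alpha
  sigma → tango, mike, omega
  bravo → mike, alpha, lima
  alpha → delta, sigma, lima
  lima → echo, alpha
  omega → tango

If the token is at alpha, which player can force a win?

Blocker

A0 = {echo}
A1: add {lima} — lima (Reacher) has lima→echo.
A2 = A1; e.g. tango (Reacher) has no edge into A1. Fixed point.
alpha never enters the attractor, so Blocker can avoid the target forever.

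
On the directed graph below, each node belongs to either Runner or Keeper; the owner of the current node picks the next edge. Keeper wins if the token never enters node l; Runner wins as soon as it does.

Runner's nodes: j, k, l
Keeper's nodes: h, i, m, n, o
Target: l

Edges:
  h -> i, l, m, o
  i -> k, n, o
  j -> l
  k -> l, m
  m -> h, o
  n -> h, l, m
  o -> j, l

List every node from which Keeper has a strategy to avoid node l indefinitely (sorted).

A0 = {l}
A1: add {j, k} — j (Runner) has j→l; k (Runner) has k→l.
A2: add {o} — o (Keeper): all of {j, l} already in.
A3 = A2; e.g. h (Keeper) can still go to i. Fixed point.
Runner's attractor = {j, k, l, o}; Keeper avoids the target exactly from the complement.

h, i, m, n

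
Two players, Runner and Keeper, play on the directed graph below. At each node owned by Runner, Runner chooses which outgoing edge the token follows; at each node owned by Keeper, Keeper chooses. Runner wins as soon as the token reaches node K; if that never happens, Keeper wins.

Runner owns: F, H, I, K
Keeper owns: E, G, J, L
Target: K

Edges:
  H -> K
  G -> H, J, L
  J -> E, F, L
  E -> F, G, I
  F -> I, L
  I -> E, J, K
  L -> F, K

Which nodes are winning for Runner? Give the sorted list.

F, H, I, K, L

A0 = {K}
A1: add {H, I} — H (Runner) has H→K; I (Runner) has I→K.
A2: add {F} — F (Runner) has F→I.
A3: add {L} — L (Keeper): all of {F, K} already in.
A4 = A3; e.g. E (Keeper) can still go to G. Fixed point.
Runner's winning region = {F, H, I, K, L}.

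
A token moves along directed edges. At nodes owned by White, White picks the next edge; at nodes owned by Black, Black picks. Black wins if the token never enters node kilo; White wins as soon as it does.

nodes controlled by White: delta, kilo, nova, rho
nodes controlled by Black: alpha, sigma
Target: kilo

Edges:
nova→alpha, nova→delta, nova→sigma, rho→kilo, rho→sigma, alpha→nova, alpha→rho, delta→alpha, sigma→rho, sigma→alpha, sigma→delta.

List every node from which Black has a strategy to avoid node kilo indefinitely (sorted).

alpha, delta, nova, sigma

A0 = {kilo}
A1: add {rho} — rho (White) has rho→kilo.
A2 = A1; e.g. nova (White) has no edge into A1. Fixed point.
White's attractor = {kilo, rho}; Black avoids the target exactly from the complement.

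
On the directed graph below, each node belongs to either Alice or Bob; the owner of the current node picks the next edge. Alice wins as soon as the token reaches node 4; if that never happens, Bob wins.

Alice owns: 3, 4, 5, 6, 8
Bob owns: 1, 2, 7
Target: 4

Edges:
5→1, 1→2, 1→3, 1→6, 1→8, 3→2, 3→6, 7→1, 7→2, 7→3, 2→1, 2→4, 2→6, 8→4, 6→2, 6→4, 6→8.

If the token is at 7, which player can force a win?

Bob

A0 = {4}
A1: add {6, 8} — 6 (Alice) has 6→4; 8 (Alice) has 8→4.
A2: add {3} — 3 (Alice) has 3→6.
A3 = A2; e.g. 1 (Bob) can still go to 2. Fixed point.
7 never enters the attractor, so Bob can avoid the target forever.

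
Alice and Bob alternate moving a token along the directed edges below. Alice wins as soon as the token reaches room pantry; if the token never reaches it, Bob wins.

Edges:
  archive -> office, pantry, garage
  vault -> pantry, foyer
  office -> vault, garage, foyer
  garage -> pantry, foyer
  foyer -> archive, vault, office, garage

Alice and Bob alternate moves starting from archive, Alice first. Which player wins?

Alice

Track states (vertex, player-to-move).
A0 = {(pantry,Alice), (pantry,Bob)}
A1: add {(archive,Alice), (vault,Alice), (garage,Alice)}.
(archive,Alice) ∈ A1 ⇒ Alice forces the target.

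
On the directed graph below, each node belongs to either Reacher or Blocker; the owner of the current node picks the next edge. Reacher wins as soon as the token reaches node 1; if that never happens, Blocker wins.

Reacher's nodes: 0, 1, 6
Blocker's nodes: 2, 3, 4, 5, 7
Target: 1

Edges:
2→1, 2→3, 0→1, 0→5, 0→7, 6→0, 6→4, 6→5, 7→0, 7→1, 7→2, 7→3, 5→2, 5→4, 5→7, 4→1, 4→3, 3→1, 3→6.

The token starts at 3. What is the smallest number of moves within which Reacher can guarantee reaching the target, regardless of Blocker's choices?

3

A0 = {1}
A1: add {0} — 0 (Reacher) has 0→1.
A2: add {6} — 6 (Reacher) has 6→0.
A3: add {3} — 3 (Blocker): all of {1, 6} already in.
3 enters the attractor at level 3, so Reacher can force the target in 3 moves from there.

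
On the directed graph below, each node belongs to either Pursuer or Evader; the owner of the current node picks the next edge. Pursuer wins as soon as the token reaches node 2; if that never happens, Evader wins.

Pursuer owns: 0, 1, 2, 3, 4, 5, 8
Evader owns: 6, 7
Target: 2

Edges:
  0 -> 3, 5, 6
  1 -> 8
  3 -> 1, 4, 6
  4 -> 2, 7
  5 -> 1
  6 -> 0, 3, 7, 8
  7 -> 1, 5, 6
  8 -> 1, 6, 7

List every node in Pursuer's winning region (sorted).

0, 2, 3, 4

A0 = {2}
A1: add {4} — 4 (Pursuer) has 4→2.
A2: add {3} — 3 (Pursuer) has 3→4.
A3: add {0} — 0 (Pursuer) has 0→3.
A4 = A3; e.g. 1 (Pursuer) has no edge into A3. Fixed point.
Pursuer's winning region = {0, 2, 3, 4}.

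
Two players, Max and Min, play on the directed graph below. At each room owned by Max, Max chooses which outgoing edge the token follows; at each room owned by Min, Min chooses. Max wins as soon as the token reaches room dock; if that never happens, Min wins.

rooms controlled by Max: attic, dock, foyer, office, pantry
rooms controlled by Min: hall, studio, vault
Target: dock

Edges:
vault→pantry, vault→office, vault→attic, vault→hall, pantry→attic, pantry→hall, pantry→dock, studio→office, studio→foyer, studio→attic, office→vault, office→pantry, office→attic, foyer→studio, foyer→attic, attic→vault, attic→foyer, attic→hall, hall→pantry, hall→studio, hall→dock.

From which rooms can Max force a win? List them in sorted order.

dock, office, pantry

A0 = {dock}
A1: add {pantry} — pantry (Max) has pantry→dock.
A2: add {office} — office (Max) has office→pantry.
A3 = A2; e.g. vault (Min) can still go to attic. Fixed point.
Max's winning region = {dock, office, pantry}.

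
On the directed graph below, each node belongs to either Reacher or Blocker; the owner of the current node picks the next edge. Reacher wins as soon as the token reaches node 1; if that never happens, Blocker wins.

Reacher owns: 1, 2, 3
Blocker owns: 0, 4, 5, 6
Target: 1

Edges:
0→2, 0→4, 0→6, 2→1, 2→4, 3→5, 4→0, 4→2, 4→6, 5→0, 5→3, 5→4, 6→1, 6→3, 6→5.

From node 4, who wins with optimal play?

Blocker

A0 = {1}
A1: add {2} — 2 (Reacher) has 2→1.
A2 = A1; e.g. 0 (Blocker) can still go to 4. Fixed point.
4 never enters the attractor, so Blocker can avoid the target forever.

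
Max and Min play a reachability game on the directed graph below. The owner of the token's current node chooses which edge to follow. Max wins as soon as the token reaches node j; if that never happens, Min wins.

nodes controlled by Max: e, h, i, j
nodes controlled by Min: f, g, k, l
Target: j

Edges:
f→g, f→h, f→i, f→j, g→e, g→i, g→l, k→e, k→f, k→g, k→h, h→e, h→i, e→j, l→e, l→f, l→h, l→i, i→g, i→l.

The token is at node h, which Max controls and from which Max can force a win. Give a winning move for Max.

A0 = {j}
A1: add {e} — e (Max) has e→j.
A2: add {h} — h (Max) has h→e.
A3 = A2; e.g. f (Min) can still go to g. Fixed point.
From h, successor e is in the attractor (rank 1); the other successor i is not.

e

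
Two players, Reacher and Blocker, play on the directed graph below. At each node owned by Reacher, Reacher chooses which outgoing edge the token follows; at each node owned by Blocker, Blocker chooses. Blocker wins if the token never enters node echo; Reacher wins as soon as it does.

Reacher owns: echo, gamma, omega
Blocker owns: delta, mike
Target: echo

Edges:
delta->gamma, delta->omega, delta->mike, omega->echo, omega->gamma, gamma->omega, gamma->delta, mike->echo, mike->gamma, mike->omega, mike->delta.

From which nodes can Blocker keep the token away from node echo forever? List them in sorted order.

A0 = {echo}
A1: add {omega} — omega (Reacher) has omega→echo.
A2: add {gamma} — gamma (Reacher) has gamma→omega.
A3 = A2; e.g. mike (Blocker) can still go to delta. Fixed point.
Reacher's attractor = {echo, gamma, omega}; Blocker avoids the target exactly from the complement.

delta, mike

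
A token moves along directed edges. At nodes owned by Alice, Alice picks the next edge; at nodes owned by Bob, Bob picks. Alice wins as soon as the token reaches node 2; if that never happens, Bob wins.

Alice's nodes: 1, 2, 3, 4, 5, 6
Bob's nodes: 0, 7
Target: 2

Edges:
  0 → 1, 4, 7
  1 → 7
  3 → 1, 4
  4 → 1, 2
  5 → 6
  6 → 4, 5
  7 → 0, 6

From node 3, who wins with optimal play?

Alice

A0 = {2}
A1: add {4} — 4 (Alice) has 4→2.
A2: add {3, 6} — 3 (Alice) has 3→4; 6 (Alice) has 6→4.
3 ∈ A2, so Alice can force the target.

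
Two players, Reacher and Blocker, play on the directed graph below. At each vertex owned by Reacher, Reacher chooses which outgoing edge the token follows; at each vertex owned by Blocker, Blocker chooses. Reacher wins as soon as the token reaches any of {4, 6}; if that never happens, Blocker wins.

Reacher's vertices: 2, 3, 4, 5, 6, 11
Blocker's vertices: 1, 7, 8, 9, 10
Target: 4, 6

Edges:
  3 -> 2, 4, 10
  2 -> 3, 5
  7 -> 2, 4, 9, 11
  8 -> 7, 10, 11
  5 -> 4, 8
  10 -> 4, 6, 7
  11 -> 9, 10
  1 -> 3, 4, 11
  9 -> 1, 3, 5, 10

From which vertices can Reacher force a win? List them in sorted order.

A0 = {4, 6}
A1: add {3, 5} — 3 (Reacher) has 3→4; 5 (Reacher) has 5→4.
A2: add {2} — 2 (Reacher) has 2→3.
A3 = A2; e.g. 1 (Blocker) can still go to 11. Fixed point.
Reacher's winning region = {2, 3, 4, 5, 6}.

2, 3, 4, 5, 6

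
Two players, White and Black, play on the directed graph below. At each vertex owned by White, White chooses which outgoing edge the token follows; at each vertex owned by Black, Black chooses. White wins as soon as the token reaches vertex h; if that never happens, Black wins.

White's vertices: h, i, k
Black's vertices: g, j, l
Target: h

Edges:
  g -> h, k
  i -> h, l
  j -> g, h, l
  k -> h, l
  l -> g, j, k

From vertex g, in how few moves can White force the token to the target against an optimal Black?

2

A0 = {h}
A1: add {i, k} — i (White) has i→h; k (White) has k→h.
A2: add {g} — g (Black): all of {h, k} already in.
A3 = A2; e.g. j (Black) can still go to l. Fixed point.
g enters the attractor at level 2, so White can force the target in 2 moves from there.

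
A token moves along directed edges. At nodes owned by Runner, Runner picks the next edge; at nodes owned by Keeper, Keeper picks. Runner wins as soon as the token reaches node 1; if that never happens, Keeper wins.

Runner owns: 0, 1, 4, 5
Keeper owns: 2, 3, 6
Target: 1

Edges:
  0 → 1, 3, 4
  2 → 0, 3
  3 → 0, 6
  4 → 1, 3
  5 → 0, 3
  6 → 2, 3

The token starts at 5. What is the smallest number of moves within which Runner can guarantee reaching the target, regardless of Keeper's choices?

2

A0 = {1}
A1: add {0, 4} — 0 (Runner) has 0→1; 4 (Runner) has 4→1.
A2: add {5} — 5 (Runner) has 5→0.
A3 = A2; e.g. 2 (Keeper) can still go to 3. Fixed point.
5 enters the attractor at level 2, so Runner can force the target in 2 moves from there.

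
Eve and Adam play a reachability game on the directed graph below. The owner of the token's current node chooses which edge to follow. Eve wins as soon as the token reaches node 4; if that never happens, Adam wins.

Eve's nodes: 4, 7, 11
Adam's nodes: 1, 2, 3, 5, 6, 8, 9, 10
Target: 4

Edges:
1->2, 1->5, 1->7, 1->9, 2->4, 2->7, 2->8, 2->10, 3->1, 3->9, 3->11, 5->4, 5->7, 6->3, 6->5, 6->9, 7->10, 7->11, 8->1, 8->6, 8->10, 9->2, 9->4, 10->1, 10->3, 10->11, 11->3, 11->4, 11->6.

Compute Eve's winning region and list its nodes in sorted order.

4, 5, 7, 11

A0 = {4}
A1: add {11} — 11 (Eve) has 11→4.
A2: add {7} — 7 (Eve) has 7→11.
A3: add {5} — 5 (Adam): all of {4, 7} already in.
A4 = A3; e.g. 1 (Adam) can still go to 2. Fixed point.
Eve's winning region = {4, 5, 7, 11}.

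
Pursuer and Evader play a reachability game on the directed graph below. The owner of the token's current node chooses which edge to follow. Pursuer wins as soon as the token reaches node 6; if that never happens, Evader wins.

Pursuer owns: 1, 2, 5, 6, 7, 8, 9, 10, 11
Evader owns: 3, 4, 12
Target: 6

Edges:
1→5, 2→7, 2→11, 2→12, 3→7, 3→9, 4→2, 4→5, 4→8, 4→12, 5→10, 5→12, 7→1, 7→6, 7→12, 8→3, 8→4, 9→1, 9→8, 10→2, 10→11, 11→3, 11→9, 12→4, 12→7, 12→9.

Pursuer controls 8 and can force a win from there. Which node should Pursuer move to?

3

A0 = {6}
A1: add {7} — 7 (Pursuer) has 7→6.
A2: add {2} — 2 (Pursuer) has 2→7.
A3: add {10} — 10 (Pursuer) has 10→2.
A4: add {5} — 5 (Pursuer) has 5→10.
A5: add {1} — 1 (Pursuer) has 1→5.
A6: add {9} — 9 (Pursuer) has 9→1.
A7: add {3, 11} — 3 (Evader): all of {7, 9} already in; 11 (Pursuer) has 11→9.
A8: add {8} — 8 (Pursuer) has 8→3.
A9 = A8; e.g. 4 (Evader) can still go to 12. Fixed point.
From 8, successor 3 is in the attractor (rank 7); the other successor 4 is not.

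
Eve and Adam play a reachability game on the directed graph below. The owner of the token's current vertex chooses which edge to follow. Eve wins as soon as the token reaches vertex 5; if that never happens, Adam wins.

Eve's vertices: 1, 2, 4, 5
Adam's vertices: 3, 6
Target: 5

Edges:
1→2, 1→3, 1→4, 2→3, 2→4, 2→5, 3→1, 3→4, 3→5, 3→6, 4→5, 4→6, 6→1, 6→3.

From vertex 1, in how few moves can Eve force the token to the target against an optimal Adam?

2

A0 = {5}
A1: add {2, 4} — 2 (Eve) has 2→5; 4 (Eve) has 4→5.
A2: add {1} — 1 (Eve) has 1→2.
A3 = A2; e.g. 3 (Adam) can still go to 6. Fixed point.
1 enters the attractor at level 2, so Eve can force the target in 2 moves from there.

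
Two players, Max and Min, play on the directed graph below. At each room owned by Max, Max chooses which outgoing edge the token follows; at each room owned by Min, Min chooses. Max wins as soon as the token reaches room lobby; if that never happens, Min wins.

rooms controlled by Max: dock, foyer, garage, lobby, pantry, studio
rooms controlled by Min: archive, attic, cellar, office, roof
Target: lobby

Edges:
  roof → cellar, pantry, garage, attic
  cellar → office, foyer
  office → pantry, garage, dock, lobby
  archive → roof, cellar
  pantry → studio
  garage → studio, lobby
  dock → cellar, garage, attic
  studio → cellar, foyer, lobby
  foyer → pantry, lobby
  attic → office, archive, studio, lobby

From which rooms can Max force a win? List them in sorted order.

A0 = {lobby}
A1: add {foyer, garage, studio} — garage (Max) has garage→lobby; studio (Max) has studio→lobby; foyer (Max) has foyer→lobby.
A2: add {dock, pantry} — pantry (Max) has pantry→studio; dock (Max) has dock→garage.
A3: add {office} — office (Min): all of {pantry, garage, dock, lobby} already in.
A4: add {cellar} — cellar (Min): all of {office, foyer} already in.
A5 = A4; e.g. roof (Min) can still go to attic. Fixed point.
Max's winning region = {cellar, dock, foyer, garage, lobby, office, pantry, studio}.

cellar, dock, foyer, garage, lobby, office, pantry, studio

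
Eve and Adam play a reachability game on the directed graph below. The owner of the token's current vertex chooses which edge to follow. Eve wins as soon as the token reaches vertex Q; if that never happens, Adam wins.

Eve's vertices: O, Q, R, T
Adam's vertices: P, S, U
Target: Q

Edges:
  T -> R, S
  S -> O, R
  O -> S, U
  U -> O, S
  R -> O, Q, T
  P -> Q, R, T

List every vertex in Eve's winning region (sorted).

A0 = {Q}
A1: add {R} — R (Eve) has R→Q.
A2: add {T} — T (Eve) has T→R.
A3: add {P} — P (Adam): all of {Q, R, T} already in.
A4 = A3; e.g. O (Eve) has no edge into A3. Fixed point.
Eve's winning region = {P, Q, R, T}.

P, Q, R, T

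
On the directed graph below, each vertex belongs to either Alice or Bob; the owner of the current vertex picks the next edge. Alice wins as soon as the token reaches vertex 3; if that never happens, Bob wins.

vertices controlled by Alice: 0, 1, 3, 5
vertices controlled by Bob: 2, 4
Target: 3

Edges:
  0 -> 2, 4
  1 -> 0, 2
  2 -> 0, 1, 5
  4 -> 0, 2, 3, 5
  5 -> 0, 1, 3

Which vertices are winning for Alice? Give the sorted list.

A0 = {3}
A1: add {5} — 5 (Alice) has 5→3.
A2 = A1; e.g. 0 (Alice) has no edge into A1. Fixed point.
Alice's winning region = {3, 5}.

3, 5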